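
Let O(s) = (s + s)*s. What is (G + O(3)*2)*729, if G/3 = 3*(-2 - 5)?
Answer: -19683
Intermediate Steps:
G = -63 (G = 3*(3*(-2 - 5)) = 3*(3*(-7)) = 3*(-21) = -63)
O(s) = 2*s**2 (O(s) = (2*s)*s = 2*s**2)
(G + O(3)*2)*729 = (-63 + (2*3**2)*2)*729 = (-63 + (2*9)*2)*729 = (-63 + 18*2)*729 = (-63 + 36)*729 = -27*729 = -19683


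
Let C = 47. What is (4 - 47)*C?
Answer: -2021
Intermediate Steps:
(4 - 47)*C = (4 - 47)*47 = -43*47 = -2021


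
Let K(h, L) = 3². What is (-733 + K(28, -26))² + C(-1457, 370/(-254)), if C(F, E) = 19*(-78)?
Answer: 522694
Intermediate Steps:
K(h, L) = 9
C(F, E) = -1482
(-733 + K(28, -26))² + C(-1457, 370/(-254)) = (-733 + 9)² - 1482 = (-724)² - 1482 = 524176 - 1482 = 522694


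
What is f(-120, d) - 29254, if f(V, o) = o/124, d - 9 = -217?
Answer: -906926/31 ≈ -29256.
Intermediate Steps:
d = -208 (d = 9 - 217 = -208)
f(V, o) = o/124 (f(V, o) = o*(1/124) = o/124)
f(-120, d) - 29254 = (1/124)*(-208) - 29254 = -52/31 - 29254 = -906926/31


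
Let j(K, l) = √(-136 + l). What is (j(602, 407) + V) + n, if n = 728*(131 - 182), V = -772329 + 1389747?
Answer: 580290 + √271 ≈ 5.8031e+5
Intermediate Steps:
V = 617418
n = -37128 (n = 728*(-51) = -37128)
(j(602, 407) + V) + n = (√(-136 + 407) + 617418) - 37128 = (√271 + 617418) - 37128 = (617418 + √271) - 37128 = 580290 + √271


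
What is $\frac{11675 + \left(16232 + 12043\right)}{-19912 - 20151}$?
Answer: $- \frac{39950}{40063} \approx -0.99718$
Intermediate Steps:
$\frac{11675 + \left(16232 + 12043\right)}{-19912 - 20151} = \frac{11675 + 28275}{-40063} = 39950 \left(- \frac{1}{40063}\right) = - \frac{39950}{40063}$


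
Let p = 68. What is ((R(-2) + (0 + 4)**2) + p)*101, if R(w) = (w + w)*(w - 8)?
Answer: 12524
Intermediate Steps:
R(w) = 2*w*(-8 + w) (R(w) = (2*w)*(-8 + w) = 2*w*(-8 + w))
((R(-2) + (0 + 4)**2) + p)*101 = ((2*(-2)*(-8 - 2) + (0 + 4)**2) + 68)*101 = ((2*(-2)*(-10) + 4**2) + 68)*101 = ((40 + 16) + 68)*101 = (56 + 68)*101 = 124*101 = 12524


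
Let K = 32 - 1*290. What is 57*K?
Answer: -14706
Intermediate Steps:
K = -258 (K = 32 - 290 = -258)
57*K = 57*(-258) = -14706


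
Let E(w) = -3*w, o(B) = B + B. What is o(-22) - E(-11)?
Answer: -77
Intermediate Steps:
o(B) = 2*B
o(-22) - E(-11) = 2*(-22) - (-3)*(-11) = -44 - 1*33 = -44 - 33 = -77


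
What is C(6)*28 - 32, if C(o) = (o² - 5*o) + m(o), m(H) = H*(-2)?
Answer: -200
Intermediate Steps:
m(H) = -2*H
C(o) = o² - 7*o (C(o) = (o² - 5*o) - 2*o = o² - 7*o)
C(6)*28 - 32 = (6*(-7 + 6))*28 - 32 = (6*(-1))*28 - 32 = -6*28 - 32 = -168 - 32 = -200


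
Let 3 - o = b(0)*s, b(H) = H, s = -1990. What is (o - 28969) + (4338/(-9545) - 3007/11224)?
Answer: -134925834209/4657960 ≈ -28967.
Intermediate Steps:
o = 3 (o = 3 - 0*(-1990) = 3 - 1*0 = 3 + 0 = 3)
(o - 28969) + (4338/(-9545) - 3007/11224) = (3 - 28969) + (4338/(-9545) - 3007/11224) = -28966 + (4338*(-1/9545) - 3007*1/11224) = -28966 + (-4338/9545 - 3007/11224) = -28966 - 3364849/4657960 = -134925834209/4657960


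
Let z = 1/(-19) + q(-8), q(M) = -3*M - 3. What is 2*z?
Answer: 796/19 ≈ 41.895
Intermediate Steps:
q(M) = -3 - 3*M
z = 398/19 (z = 1/(-19) + (-3 - 3*(-8)) = -1/19 + (-3 + 24) = -1/19 + 21 = 398/19 ≈ 20.947)
2*z = 2*(398/19) = 796/19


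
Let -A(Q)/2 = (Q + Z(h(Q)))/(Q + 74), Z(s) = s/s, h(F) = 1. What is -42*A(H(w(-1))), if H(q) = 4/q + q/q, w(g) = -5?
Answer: 72/53 ≈ 1.3585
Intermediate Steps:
Z(s) = 1
H(q) = 1 + 4/q (H(q) = 4/q + 1 = 1 + 4/q)
A(Q) = -2*(1 + Q)/(74 + Q) (A(Q) = -2*(Q + 1)/(Q + 74) = -2*(1 + Q)/(74 + Q))
-42*A(H(w(-1))) = -84*(-1 - (4 - 5)/(-5))/(74 + (4 - 5)/(-5)) = -84*(-1 - (-1)*(-1)/5)/(74 - ⅕*(-1)) = -84*(-1 - 1*⅕)/(74 + ⅕) = -84*(-1 - ⅕)/371/5 = -84*5*(-6)/(371*5) = -42*(-12/371) = 72/53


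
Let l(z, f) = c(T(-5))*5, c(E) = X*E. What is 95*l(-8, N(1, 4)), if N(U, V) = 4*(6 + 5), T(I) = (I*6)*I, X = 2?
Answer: 142500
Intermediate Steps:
T(I) = 6*I² (T(I) = (6*I)*I = 6*I²)
N(U, V) = 44 (N(U, V) = 4*11 = 44)
c(E) = 2*E
l(z, f) = 1500 (l(z, f) = (2*(6*(-5)²))*5 = (2*(6*25))*5 = (2*150)*5 = 300*5 = 1500)
95*l(-8, N(1, 4)) = 95*1500 = 142500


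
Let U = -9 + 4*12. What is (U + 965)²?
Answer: 1008016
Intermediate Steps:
U = 39 (U = -9 + 48 = 39)
(U + 965)² = (39 + 965)² = 1004² = 1008016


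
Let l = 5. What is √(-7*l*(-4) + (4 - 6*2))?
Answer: 2*√33 ≈ 11.489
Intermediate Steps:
√(-7*l*(-4) + (4 - 6*2)) = √(-7*5*(-4) + (4 - 6*2)) = √(-35*(-4) + (4 - 12)) = √(140 - 8) = √132 = 2*√33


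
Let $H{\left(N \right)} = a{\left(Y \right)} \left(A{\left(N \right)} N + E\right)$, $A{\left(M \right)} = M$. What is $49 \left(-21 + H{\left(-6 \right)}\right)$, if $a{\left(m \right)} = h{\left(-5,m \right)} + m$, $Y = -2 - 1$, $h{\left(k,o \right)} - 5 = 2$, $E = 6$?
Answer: $7203$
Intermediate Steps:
$h{\left(k,o \right)} = 7$ ($h{\left(k,o \right)} = 5 + 2 = 7$)
$Y = -3$ ($Y = -2 - 1 = -3$)
$a{\left(m \right)} = 7 + m$
$H{\left(N \right)} = 24 + 4 N^{2}$ ($H{\left(N \right)} = \left(7 - 3\right) \left(N N + 6\right) = 4 \left(N^{2} + 6\right) = 4 \left(6 + N^{2}\right) = 24 + 4 N^{2}$)
$49 \left(-21 + H{\left(-6 \right)}\right) = 49 \left(-21 + \left(24 + 4 \left(-6\right)^{2}\right)\right) = 49 \left(-21 + \left(24 + 4 \cdot 36\right)\right) = 49 \left(-21 + \left(24 + 144\right)\right) = 49 \left(-21 + 168\right) = 49 \cdot 147 = 7203$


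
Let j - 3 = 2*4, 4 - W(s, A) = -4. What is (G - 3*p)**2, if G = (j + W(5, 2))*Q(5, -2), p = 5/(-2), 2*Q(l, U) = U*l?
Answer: 30625/4 ≈ 7656.3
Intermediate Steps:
W(s, A) = 8 (W(s, A) = 4 - 1*(-4) = 4 + 4 = 8)
Q(l, U) = U*l/2 (Q(l, U) = (U*l)/2 = U*l/2)
j = 11 (j = 3 + 2*4 = 3 + 8 = 11)
p = -5/2 (p = 5*(-1/2) = -5/2 ≈ -2.5000)
G = -95 (G = (11 + 8)*((1/2)*(-2)*5) = 19*(-5) = -95)
(G - 3*p)**2 = (-95 - 3*(-5/2))**2 = (-95 + 15/2)**2 = (-175/2)**2 = 30625/4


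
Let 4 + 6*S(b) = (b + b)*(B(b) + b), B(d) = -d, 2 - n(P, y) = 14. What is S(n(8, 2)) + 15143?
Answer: 45427/3 ≈ 15142.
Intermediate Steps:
n(P, y) = -12 (n(P, y) = 2 - 1*14 = 2 - 14 = -12)
S(b) = -⅔ (S(b) = -⅔ + ((b + b)*(-b + b))/6 = -⅔ + ((2*b)*0)/6 = -⅔ + (⅙)*0 = -⅔ + 0 = -⅔)
S(n(8, 2)) + 15143 = -⅔ + 15143 = 45427/3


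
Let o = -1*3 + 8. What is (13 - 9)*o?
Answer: 20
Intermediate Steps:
o = 5 (o = -3 + 8 = 5)
(13 - 9)*o = (13 - 9)*5 = 4*5 = 20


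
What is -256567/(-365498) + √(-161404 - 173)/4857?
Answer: 256567/365498 + I*√17953/1619 ≈ 0.70197 + 0.08276*I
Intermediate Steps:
-256567/(-365498) + √(-161404 - 173)/4857 = -256567*(-1/365498) + √(-161577)*(1/4857) = 256567/365498 + (3*I*√17953)*(1/4857) = 256567/365498 + I*√17953/1619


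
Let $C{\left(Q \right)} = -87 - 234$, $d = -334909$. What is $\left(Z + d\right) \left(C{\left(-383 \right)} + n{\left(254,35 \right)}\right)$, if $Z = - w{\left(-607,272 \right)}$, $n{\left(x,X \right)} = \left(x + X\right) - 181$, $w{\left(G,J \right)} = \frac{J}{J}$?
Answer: $71335830$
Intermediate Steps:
$w{\left(G,J \right)} = 1$
$n{\left(x,X \right)} = -181 + X + x$ ($n{\left(x,X \right)} = \left(X + x\right) - 181 = -181 + X + x$)
$Z = -1$ ($Z = \left(-1\right) 1 = -1$)
$C{\left(Q \right)} = -321$
$\left(Z + d\right) \left(C{\left(-383 \right)} + n{\left(254,35 \right)}\right) = \left(-1 - 334909\right) \left(-321 + \left(-181 + 35 + 254\right)\right) = - 334910 \left(-321 + 108\right) = \left(-334910\right) \left(-213\right) = 71335830$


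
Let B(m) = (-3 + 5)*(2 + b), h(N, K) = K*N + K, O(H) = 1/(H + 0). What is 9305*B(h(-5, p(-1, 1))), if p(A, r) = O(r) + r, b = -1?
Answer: 18610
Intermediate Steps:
O(H) = 1/H
p(A, r) = r + 1/r (p(A, r) = 1/r + r = r + 1/r)
h(N, K) = K + K*N
B(m) = 2 (B(m) = (-3 + 5)*(2 - 1) = 2*1 = 2)
9305*B(h(-5, p(-1, 1))) = 9305*2 = 18610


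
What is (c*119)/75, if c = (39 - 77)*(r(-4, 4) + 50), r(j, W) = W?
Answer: -81396/25 ≈ -3255.8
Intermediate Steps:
c = -2052 (c = (39 - 77)*(4 + 50) = -38*54 = -2052)
(c*119)/75 = -2052*119/75 = -244188*1/75 = -81396/25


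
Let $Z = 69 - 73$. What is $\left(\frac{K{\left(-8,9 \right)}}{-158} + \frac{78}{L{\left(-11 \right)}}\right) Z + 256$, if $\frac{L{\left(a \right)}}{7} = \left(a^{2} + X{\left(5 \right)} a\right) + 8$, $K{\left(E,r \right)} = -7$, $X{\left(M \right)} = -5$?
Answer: $\frac{3250729}{12719} \approx 255.58$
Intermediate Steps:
$L{\left(a \right)} = 56 - 35 a + 7 a^{2}$ ($L{\left(a \right)} = 7 \left(\left(a^{2} - 5 a\right) + 8\right) = 7 \left(8 + a^{2} - 5 a\right) = 56 - 35 a + 7 a^{2}$)
$Z = -4$ ($Z = 69 - 73 = -4$)
$\left(\frac{K{\left(-8,9 \right)}}{-158} + \frac{78}{L{\left(-11 \right)}}\right) Z + 256 = \left(- \frac{7}{-158} + \frac{78}{56 - -385 + 7 \left(-11\right)^{2}}\right) \left(-4\right) + 256 = \left(\left(-7\right) \left(- \frac{1}{158}\right) + \frac{78}{56 + 385 + 7 \cdot 121}\right) \left(-4\right) + 256 = \left(\frac{7}{158} + \frac{78}{56 + 385 + 847}\right) \left(-4\right) + 256 = \left(\frac{7}{158} + \frac{78}{1288}\right) \left(-4\right) + 256 = \left(\frac{7}{158} + 78 \cdot \frac{1}{1288}\right) \left(-4\right) + 256 = \left(\frac{7}{158} + \frac{39}{644}\right) \left(-4\right) + 256 = \frac{5335}{50876} \left(-4\right) + 256 = - \frac{5335}{12719} + 256 = \frac{3250729}{12719}$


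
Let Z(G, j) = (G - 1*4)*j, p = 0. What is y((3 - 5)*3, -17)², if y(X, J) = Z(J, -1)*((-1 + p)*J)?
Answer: 127449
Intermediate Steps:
Z(G, j) = j*(-4 + G) (Z(G, j) = (G - 4)*j = (-4 + G)*j = j*(-4 + G))
y(X, J) = -J*(4 - J) (y(X, J) = (-(-4 + J))*((-1 + 0)*J) = (4 - J)*(-J) = -J*(4 - J))
y((3 - 5)*3, -17)² = (-17*(-4 - 17))² = (-17*(-21))² = 357² = 127449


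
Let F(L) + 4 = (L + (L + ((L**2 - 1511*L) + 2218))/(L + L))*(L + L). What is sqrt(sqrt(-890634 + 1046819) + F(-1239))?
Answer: sqrt(6478467 + sqrt(156185)) ≈ 2545.4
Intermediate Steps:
F(L) = -4 + 2*L*(L + (2218 + L**2 - 1510*L)/(2*L)) (F(L) = -4 + (L + (L + ((L**2 - 1511*L) + 2218))/(L + L))*(L + L) = -4 + (L + (L + (2218 + L**2 - 1511*L))/((2*L)))*(2*L) = -4 + (L + (2218 + L**2 - 1510*L)*(1/(2*L)))*(2*L) = -4 + (L + (2218 + L**2 - 1510*L)/(2*L))*(2*L) = -4 + 2*L*(L + (2218 + L**2 - 1510*L)/(2*L)))
sqrt(sqrt(-890634 + 1046819) + F(-1239)) = sqrt(sqrt(-890634 + 1046819) + (2214 - 1510*(-1239) + 3*(-1239)**2)) = sqrt(sqrt(156185) + (2214 + 1870890 + 3*1535121)) = sqrt(sqrt(156185) + (2214 + 1870890 + 4605363)) = sqrt(sqrt(156185) + 6478467) = sqrt(6478467 + sqrt(156185))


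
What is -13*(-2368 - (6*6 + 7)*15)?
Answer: 39169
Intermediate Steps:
-13*(-2368 - (6*6 + 7)*15) = -13*(-2368 - (36 + 7)*15) = -13*(-2368 - 43*15) = -13*(-2368 - 1*645) = -13*(-2368 - 645) = -13*(-3013) = 39169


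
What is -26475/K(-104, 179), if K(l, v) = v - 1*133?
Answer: -26475/46 ≈ -575.54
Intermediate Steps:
K(l, v) = -133 + v (K(l, v) = v - 133 = -133 + v)
-26475/K(-104, 179) = -26475/(-133 + 179) = -26475/46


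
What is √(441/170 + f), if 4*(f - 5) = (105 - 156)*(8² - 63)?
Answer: I*√149005/170 ≈ 2.2707*I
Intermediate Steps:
f = -31/4 (f = 5 + ((105 - 156)*(8² - 63))/4 = 5 + (-51*(64 - 63))/4 = 5 + (-51*1)/4 = 5 + (¼)*(-51) = 5 - 51/4 = -31/4 ≈ -7.7500)
√(441/170 + f) = √(441/170 - 31/4) = √(-1753/340) = I*√149005/170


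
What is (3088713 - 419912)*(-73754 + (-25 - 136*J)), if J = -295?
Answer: -89829172859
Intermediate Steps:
(3088713 - 419912)*(-73754 + (-25 - 136*J)) = (3088713 - 419912)*(-73754 + (-25 - 136*(-295))) = 2668801*(-73754 + (-25 + 40120)) = 2668801*(-73754 + 40095) = 2668801*(-33659) = -89829172859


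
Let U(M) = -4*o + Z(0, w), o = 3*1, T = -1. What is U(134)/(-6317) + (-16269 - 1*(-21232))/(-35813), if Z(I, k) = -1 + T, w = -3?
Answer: -30849889/226230721 ≈ -0.13636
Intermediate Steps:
Z(I, k) = -2 (Z(I, k) = -1 - 1 = -2)
o = 3
U(M) = -14 (U(M) = -4*3 - 2 = -12 - 2 = -14)
U(134)/(-6317) + (-16269 - 1*(-21232))/(-35813) = -14/(-6317) + (-16269 - 1*(-21232))/(-35813) = -14*(-1/6317) + (-16269 + 21232)*(-1/35813) = 14/6317 + 4963*(-1/35813) = 14/6317 - 4963/35813 = -30849889/226230721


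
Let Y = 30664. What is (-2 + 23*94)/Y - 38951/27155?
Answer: -141967333/104085115 ≈ -1.3640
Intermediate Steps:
(-2 + 23*94)/Y - 38951/27155 = (-2 + 23*94)/30664 - 38951/27155 = (-2 + 2162)*(1/30664) - 38951*1/27155 = 2160*(1/30664) - 38951/27155 = 270/3833 - 38951/27155 = -141967333/104085115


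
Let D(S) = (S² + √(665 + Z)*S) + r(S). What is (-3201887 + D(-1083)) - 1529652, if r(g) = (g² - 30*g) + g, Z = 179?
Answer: -2354354 - 2166*√211 ≈ -2.3858e+6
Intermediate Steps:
r(g) = g² - 29*g
D(S) = S² + S*(-29 + S) + 2*S*√211 (D(S) = (S² + √(665 + 179)*S) + S*(-29 + S) = (S² + √844*S) + S*(-29 + S) = (S² + (2*√211)*S) + S*(-29 + S) = (S² + 2*S*√211) + S*(-29 + S) = S² + S*(-29 + S) + 2*S*√211)
(-3201887 + D(-1083)) - 1529652 = (-3201887 - 1083*(-29 + 2*(-1083) + 2*√211)) - 1529652 = (-3201887 - 1083*(-29 - 2166 + 2*√211)) - 1529652 = (-3201887 - 1083*(-2195 + 2*√211)) - 1529652 = (-3201887 + (2377185 - 2166*√211)) - 1529652 = (-824702 - 2166*√211) - 1529652 = -2354354 - 2166*√211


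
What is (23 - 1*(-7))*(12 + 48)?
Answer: 1800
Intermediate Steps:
(23 - 1*(-7))*(12 + 48) = (23 + 7)*60 = 30*60 = 1800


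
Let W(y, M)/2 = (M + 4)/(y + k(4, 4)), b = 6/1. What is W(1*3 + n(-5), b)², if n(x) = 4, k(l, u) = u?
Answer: 400/121 ≈ 3.3058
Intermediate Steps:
b = 6 (b = 6*1 = 6)
W(y, M) = 2*(4 + M)/(4 + y) (W(y, M) = 2*((M + 4)/(y + 4)) = 2*((4 + M)/(4 + y)) = 2*(4 + M)/(4 + y))
W(1*3 + n(-5), b)² = (2*(4 + 6)/(4 + (1*3 + 4)))² = (2*10/(4 + (3 + 4)))² = (2*10/(4 + 7))² = (2*10/11)² = (2*(1/11)*10)² = (20/11)² = 400/121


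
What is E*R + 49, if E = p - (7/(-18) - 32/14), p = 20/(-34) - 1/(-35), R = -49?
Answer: -83587/1530 ≈ -54.632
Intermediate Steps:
p = -333/595 (p = 20*(-1/34) - 1*(-1/35) = -10/17 + 1/35 = -333/595 ≈ -0.55966)
E = 22651/10710 (E = -333/595 - (7/(-18) - 32/14) = -333/595 - (7*(-1/18) - 32*1/14) = -333/595 - (-7/18 - 16/7) = -333/595 - 1*(-337/126) = -333/595 + 337/126 = 22651/10710 ≈ 2.1149)
E*R + 49 = (22651/10710)*(-49) + 49 = -158557/1530 + 49 = -83587/1530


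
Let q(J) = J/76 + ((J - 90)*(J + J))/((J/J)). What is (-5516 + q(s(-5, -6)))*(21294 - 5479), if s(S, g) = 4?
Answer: -1864193125/19 ≈ -9.8115e+7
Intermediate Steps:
q(J) = J/76 + 2*J*(-90 + J) (q(J) = J*(1/76) + ((-90 + J)*(2*J))/1 = J/76 + (2*J*(-90 + J))*1 = J/76 + 2*J*(-90 + J))
(-5516 + q(s(-5, -6)))*(21294 - 5479) = (-5516 + (1/76)*4*(-13679 + 152*4))*(21294 - 5479) = (-5516 + (1/76)*4*(-13679 + 608))*15815 = (-5516 + (1/76)*4*(-13071))*15815 = (-5516 - 13071/19)*15815 = -117875/19*15815 = -1864193125/19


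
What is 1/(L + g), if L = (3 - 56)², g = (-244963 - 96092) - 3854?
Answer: -1/342100 ≈ -2.9231e-6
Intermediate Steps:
g = -344909 (g = -341055 - 3854 = -344909)
L = 2809 (L = (-53)² = 2809)
1/(L + g) = 1/(2809 - 344909) = 1/(-342100) = -1/342100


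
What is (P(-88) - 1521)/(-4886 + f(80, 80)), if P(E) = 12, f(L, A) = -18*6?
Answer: 1509/4994 ≈ 0.30216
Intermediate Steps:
f(L, A) = -108
(P(-88) - 1521)/(-4886 + f(80, 80)) = (12 - 1521)/(-4886 - 108) = -1509/(-4994) = -1509*(-1/4994) = 1509/4994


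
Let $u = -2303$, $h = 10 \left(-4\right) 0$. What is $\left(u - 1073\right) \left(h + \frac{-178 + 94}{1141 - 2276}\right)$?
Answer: $- \frac{283584}{1135} \approx -249.85$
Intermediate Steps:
$h = 0$ ($h = \left(-40\right) 0 = 0$)
$\left(u - 1073\right) \left(h + \frac{-178 + 94}{1141 - 2276}\right) = \left(-2303 - 1073\right) \left(0 + \frac{-178 + 94}{1141 - 2276}\right) = - 3376 \left(0 - \frac{84}{-1135}\right) = - 3376 \left(0 - - \frac{84}{1135}\right) = - 3376 \left(0 + \frac{84}{1135}\right) = \left(-3376\right) \frac{84}{1135} = - \frac{283584}{1135}$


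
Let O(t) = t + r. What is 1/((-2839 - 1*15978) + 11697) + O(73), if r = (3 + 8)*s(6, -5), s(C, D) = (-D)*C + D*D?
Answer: 4827359/7120 ≈ 678.00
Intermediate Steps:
s(C, D) = D² - C*D (s(C, D) = -C*D + D² = D² - C*D)
r = 605 (r = (3 + 8)*(-5*(-5 - 1*6)) = 11*(-5*(-5 - 6)) = 11*(-5*(-11)) = 11*55 = 605)
O(t) = 605 + t (O(t) = t + 605 = 605 + t)
1/((-2839 - 1*15978) + 11697) + O(73) = 1/((-2839 - 1*15978) + 11697) + (605 + 73) = 1/((-2839 - 15978) + 11697) + 678 = 1/(-18817 + 11697) + 678 = 1/(-7120) + 678 = -1/7120 + 678 = 4827359/7120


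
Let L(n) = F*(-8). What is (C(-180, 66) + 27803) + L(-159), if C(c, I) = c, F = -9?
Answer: 27695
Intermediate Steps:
L(n) = 72 (L(n) = -9*(-8) = 72)
(C(-180, 66) + 27803) + L(-159) = (-180 + 27803) + 72 = 27623 + 72 = 27695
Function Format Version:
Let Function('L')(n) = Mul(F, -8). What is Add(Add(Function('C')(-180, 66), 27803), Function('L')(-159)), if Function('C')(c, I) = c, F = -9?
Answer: 27695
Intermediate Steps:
Function('L')(n) = 72 (Function('L')(n) = Mul(-9, -8) = 72)
Add(Add(Function('C')(-180, 66), 27803), Function('L')(-159)) = Add(Add(-180, 27803), 72) = Add(27623, 72) = 27695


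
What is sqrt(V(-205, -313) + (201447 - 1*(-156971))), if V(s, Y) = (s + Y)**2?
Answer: 3*sqrt(69638) ≈ 791.67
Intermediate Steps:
V(s, Y) = (Y + s)**2
sqrt(V(-205, -313) + (201447 - 1*(-156971))) = sqrt((-313 - 205)**2 + (201447 - 1*(-156971))) = sqrt((-518)**2 + (201447 + 156971)) = sqrt(268324 + 358418) = sqrt(626742) = 3*sqrt(69638)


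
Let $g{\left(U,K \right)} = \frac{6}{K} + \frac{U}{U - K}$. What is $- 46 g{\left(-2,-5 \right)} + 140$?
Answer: $\frac{3388}{15} \approx 225.87$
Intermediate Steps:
$- 46 g{\left(-2,-5 \right)} + 140 = - 46 \frac{\left(-6\right) \left(-2\right) + 6 \left(-5\right) - \left(-5\right) \left(-2\right)}{\left(-5\right) \left(-5 - -2\right)} + 140 = - 46 \left(- \frac{12 - 30 - 10}{5 \left(-5 + 2\right)}\right) + 140 = - 46 \left(\left(- \frac{1}{5}\right) \frac{1}{-3} \left(-28\right)\right) + 140 = - 46 \left(\left(- \frac{1}{5}\right) \left(- \frac{1}{3}\right) \left(-28\right)\right) + 140 = \left(-46\right) \left(- \frac{28}{15}\right) + 140 = \frac{1288}{15} + 140 = \frac{3388}{15}$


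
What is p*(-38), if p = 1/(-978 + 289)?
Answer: 38/689 ≈ 0.055152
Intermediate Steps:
p = -1/689 (p = 1/(-689) = -1/689 ≈ -0.0014514)
p*(-38) = -1/689*(-38) = 38/689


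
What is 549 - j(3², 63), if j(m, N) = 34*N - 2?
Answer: -1591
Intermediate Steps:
j(m, N) = -2 + 34*N
549 - j(3², 63) = 549 - (-2 + 34*63) = 549 - (-2 + 2142) = 549 - 1*2140 = 549 - 2140 = -1591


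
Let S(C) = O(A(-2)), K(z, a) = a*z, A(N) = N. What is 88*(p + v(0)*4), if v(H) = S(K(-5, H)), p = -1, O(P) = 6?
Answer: 2024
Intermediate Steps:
S(C) = 6
v(H) = 6
88*(p + v(0)*4) = 88*(-1 + 6*4) = 88*(-1 + 24) = 88*23 = 2024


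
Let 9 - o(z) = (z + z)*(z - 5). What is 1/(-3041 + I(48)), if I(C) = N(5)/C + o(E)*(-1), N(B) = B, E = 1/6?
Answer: -144/439417 ≈ -0.00032771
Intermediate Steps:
E = 1/6 ≈ 0.16667
o(z) = 9 - 2*z*(-5 + z) (o(z) = 9 - (z + z)*(z - 5) = 9 - 2*z*(-5 + z))
I(C) = -191/18 + 5/C (I(C) = 5/C + (9 - 2*(1/6)**2 + 10*(1/6))*(-1) = 5/C + (9 - 2*1/36 + 5/3)*(-1) = 5/C + (9 - 1/18 + 5/3)*(-1) = 5/C + (191/18)*(-1) = 5/C - 191/18 = -191/18 + 5/C)
1/(-3041 + I(48)) = 1/(-3041 + (-191/18 + 5/48)) = 1/(-3041 - 1513/144) = 1/(-439417/144) = -144/439417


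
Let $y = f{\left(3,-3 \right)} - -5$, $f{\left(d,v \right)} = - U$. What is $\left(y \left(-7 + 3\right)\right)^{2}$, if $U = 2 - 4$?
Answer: $784$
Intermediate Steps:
$U = -2$ ($U = 2 - 4 = -2$)
$f{\left(d,v \right)} = 2$ ($f{\left(d,v \right)} = \left(-1\right) \left(-2\right) = 2$)
$y = 7$ ($y = 2 - -5 = 2 + 5 = 7$)
$\left(y \left(-7 + 3\right)\right)^{2} = \left(7 \left(-7 + 3\right)\right)^{2} = \left(7 \left(-4\right)\right)^{2} = \left(-28\right)^{2} = 784$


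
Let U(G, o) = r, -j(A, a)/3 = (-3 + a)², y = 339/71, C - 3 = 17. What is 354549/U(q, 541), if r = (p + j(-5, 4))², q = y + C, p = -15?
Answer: 118183/108 ≈ 1094.3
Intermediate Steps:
C = 20 (C = 3 + 17 = 20)
y = 339/71 (y = 339*(1/71) = 339/71 ≈ 4.7747)
j(A, a) = -3*(-3 + a)²
q = 1759/71 (q = 339/71 + 20 = 1759/71 ≈ 24.775)
r = 324 (r = (-15 - 3*(-3 + 4)²)² = (-15 - 3*1²)² = (-15 - 3*1)² = (-15 - 3)² = (-18)² = 324)
U(G, o) = 324
354549/U(q, 541) = 354549/324 = 354549*(1/324) = 118183/108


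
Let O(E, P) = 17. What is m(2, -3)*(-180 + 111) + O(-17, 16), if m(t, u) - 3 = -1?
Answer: -121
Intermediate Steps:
m(t, u) = 2 (m(t, u) = 3 - 1 = 2)
m(2, -3)*(-180 + 111) + O(-17, 16) = 2*(-180 + 111) + 17 = 2*(-69) + 17 = -138 + 17 = -121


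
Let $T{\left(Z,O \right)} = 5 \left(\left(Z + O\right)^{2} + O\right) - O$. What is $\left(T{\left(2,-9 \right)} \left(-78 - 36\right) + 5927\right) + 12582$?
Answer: $-5317$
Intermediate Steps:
$T{\left(Z,O \right)} = 4 O + 5 \left(O + Z\right)^{2}$ ($T{\left(Z,O \right)} = 5 \left(\left(O + Z\right)^{2} + O\right) - O = 5 \left(O + \left(O + Z\right)^{2}\right) - O = \left(5 O + 5 \left(O + Z\right)^{2}\right) - O = 4 O + 5 \left(O + Z\right)^{2}$)
$\left(T{\left(2,-9 \right)} \left(-78 - 36\right) + 5927\right) + 12582 = \left(\left(4 \left(-9\right) + 5 \left(-9 + 2\right)^{2}\right) \left(-78 - 36\right) + 5927\right) + 12582 = \left(\left(-36 + 5 \left(-7\right)^{2}\right) \left(-114\right) + 5927\right) + 12582 = \left(\left(-36 + 5 \cdot 49\right) \left(-114\right) + 5927\right) + 12582 = \left(\left(-36 + 245\right) \left(-114\right) + 5927\right) + 12582 = \left(209 \left(-114\right) + 5927\right) + 12582 = \left(-23826 + 5927\right) + 12582 = -17899 + 12582 = -5317$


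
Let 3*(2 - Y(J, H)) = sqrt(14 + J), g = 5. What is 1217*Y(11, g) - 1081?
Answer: -2026/3 ≈ -675.33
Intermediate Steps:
Y(J, H) = 2 - sqrt(14 + J)/3
1217*Y(11, g) - 1081 = 1217*(2 - sqrt(14 + 11)/3) - 1081 = 1217*(2 - sqrt(25)/3) - 1081 = 1217*(2 - 1/3*5) - 1081 = 1217*(2 - 5/3) - 1081 = 1217*(1/3) - 1081 = 1217/3 - 1081 = -2026/3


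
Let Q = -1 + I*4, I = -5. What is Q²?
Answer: 441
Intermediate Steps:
Q = -21 (Q = -1 - 5*4 = -1 - 20 = -21)
Q² = (-21)² = 441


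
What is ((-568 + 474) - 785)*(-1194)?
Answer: 1049526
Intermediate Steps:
((-568 + 474) - 785)*(-1194) = (-94 - 785)*(-1194) = -879*(-1194) = 1049526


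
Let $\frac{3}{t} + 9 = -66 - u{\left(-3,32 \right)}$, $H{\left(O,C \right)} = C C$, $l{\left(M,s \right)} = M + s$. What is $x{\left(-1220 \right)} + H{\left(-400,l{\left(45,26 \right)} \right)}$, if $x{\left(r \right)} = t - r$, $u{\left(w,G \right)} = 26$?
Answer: $\frac{632358}{101} \approx 6261.0$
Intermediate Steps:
$H{\left(O,C \right)} = C^{2}$
$t = - \frac{3}{101}$ ($t = \frac{3}{-9 - 92} = \frac{3}{-101} = 3 \left(- \frac{1}{101}\right) = - \frac{3}{101} \approx -0.029703$)
$x{\left(r \right)} = - \frac{3}{101} - r$
$x{\left(-1220 \right)} + H{\left(-400,l{\left(45,26 \right)} \right)} = \left(- \frac{3}{101} - -1220\right) + \left(45 + 26\right)^{2} = \left(- \frac{3}{101} + 1220\right) + 71^{2} = \frac{123217}{101} + 5041 = \frac{632358}{101}$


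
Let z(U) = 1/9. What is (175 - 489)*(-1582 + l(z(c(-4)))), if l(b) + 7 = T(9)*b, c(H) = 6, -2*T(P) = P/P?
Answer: 4490671/9 ≈ 4.9896e+5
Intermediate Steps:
T(P) = -½ (T(P) = -P/(2*P) = -½*1 = -½)
z(U) = ⅑
l(b) = -7 - b/2
(175 - 489)*(-1582 + l(z(c(-4)))) = (175 - 489)*(-1582 + (-7 - ½*⅑)) = -314*(-1582 + (-7 - 1/18)) = -314*(-1582 - 127/18) = -314*(-28603/18) = 4490671/9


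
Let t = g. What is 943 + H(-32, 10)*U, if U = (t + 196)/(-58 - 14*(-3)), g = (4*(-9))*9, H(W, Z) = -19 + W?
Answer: 535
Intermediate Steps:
g = -324 (g = -36*9 = -324)
t = -324
U = 8 (U = (-324 + 196)/(-58 - 14*(-3)) = -128/(-58 + 42) = -128/(-16) = -128*(-1/16) = 8)
943 + H(-32, 10)*U = 943 + (-19 - 32)*8 = 943 - 51*8 = 943 - 408 = 535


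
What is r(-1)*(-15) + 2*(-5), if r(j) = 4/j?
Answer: 50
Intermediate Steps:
r(-1)*(-15) + 2*(-5) = (4/(-1))*(-15) + 2*(-5) = (4*(-1))*(-15) - 10 = -4*(-15) - 10 = 60 - 10 = 50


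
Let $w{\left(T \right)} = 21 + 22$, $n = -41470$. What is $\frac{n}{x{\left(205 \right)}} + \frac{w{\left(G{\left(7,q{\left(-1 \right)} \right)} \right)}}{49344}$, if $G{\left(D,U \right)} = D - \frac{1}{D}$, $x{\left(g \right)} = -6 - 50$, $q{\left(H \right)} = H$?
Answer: $\frac{255787261}{345408} \approx 740.54$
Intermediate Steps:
$x{\left(g \right)} = -56$ ($x{\left(g \right)} = -6 - 50 = -56$)
$w{\left(T \right)} = 43$
$\frac{n}{x{\left(205 \right)}} + \frac{w{\left(G{\left(7,q{\left(-1 \right)} \right)} \right)}}{49344} = - \frac{41470}{-56} + \frac{43}{49344} = \left(-41470\right) \left(- \frac{1}{56}\right) + 43 \cdot \frac{1}{49344} = \frac{20735}{28} + \frac{43}{49344} = \frac{255787261}{345408}$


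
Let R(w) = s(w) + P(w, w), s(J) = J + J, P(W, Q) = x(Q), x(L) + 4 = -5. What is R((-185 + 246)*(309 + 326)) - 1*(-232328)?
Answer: 309789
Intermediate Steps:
x(L) = -9 (x(L) = -4 - 5 = -9)
P(W, Q) = -9
s(J) = 2*J
R(w) = -9 + 2*w (R(w) = 2*w - 9 = -9 + 2*w)
R((-185 + 246)*(309 + 326)) - 1*(-232328) = (-9 + 2*((-185 + 246)*(309 + 326))) - 1*(-232328) = (-9 + 2*(61*635)) + 232328 = (-9 + 2*38735) + 232328 = (-9 + 77470) + 232328 = 77461 + 232328 = 309789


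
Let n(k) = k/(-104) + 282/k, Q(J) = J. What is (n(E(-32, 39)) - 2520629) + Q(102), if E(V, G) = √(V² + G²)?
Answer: -2520527 + 26783*√2545/264680 ≈ -2.5205e+6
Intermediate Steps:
E(V, G) = √(G² + V²)
n(k) = 282/k - k/104 (n(k) = k*(-1/104) + 282/k = -k/104 + 282/k = 282/k - k/104)
(n(E(-32, 39)) - 2520629) + Q(102) = ((282/(√(39² + (-32)²)) - √(39² + (-32)²)/104) - 2520629) + 102 = ((282/(√(1521 + 1024)) - √(1521 + 1024)/104) - 2520629) + 102 = ((282/(√2545) - √2545/104) - 2520629) + 102 = ((282*(√2545/2545) - √2545/104) - 2520629) + 102 = ((282*√2545/2545 - √2545/104) - 2520629) + 102 = (26783*√2545/264680 - 2520629) + 102 = (-2520629 + 26783*√2545/264680) + 102 = -2520527 + 26783*√2545/264680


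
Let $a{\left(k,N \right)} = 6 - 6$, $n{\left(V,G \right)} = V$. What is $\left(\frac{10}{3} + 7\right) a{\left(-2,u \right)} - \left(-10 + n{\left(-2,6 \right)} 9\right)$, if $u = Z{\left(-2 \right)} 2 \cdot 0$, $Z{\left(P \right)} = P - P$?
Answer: $28$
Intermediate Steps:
$Z{\left(P \right)} = 0$
$u = 0$ ($u = 0 \cdot 2 \cdot 0 = 0 \cdot 0 = 0$)
$a{\left(k,N \right)} = 0$ ($a{\left(k,N \right)} = 6 - 6 = 0$)
$\left(\frac{10}{3} + 7\right) a{\left(-2,u \right)} - \left(-10 + n{\left(-2,6 \right)} 9\right) = \left(\frac{10}{3} + 7\right) 0 - \left(-10 - 18\right) = \left(10 \cdot \frac{1}{3} + 7\right) 0 - \left(-10 - 18\right) = \left(\frac{10}{3} + 7\right) 0 - -28 = \frac{31}{3} \cdot 0 + 28 = 0 + 28 = 28$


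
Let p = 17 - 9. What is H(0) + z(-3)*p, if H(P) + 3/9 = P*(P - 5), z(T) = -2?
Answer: -49/3 ≈ -16.333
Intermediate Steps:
H(P) = -⅓ + P*(-5 + P) (H(P) = -⅓ + P*(P - 5) = -⅓ + P*(-5 + P))
p = 8
H(0) + z(-3)*p = (-⅓ + 0² - 5*0) - 2*8 = (-⅓ + 0 + 0) - 16 = -⅓ - 16 = -49/3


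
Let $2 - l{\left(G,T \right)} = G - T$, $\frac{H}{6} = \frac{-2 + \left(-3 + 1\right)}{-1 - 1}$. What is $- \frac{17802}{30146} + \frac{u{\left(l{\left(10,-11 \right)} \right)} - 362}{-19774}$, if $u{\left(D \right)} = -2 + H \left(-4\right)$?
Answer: $- \frac{84899149}{149026751} \approx -0.56969$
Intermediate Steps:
$H = 12$ ($H = 6 \frac{-2 + \left(-3 + 1\right)}{-1 - 1} = 6 \frac{-2 - 2}{-2} = 6 \left(\left(-4\right) \left(- \frac{1}{2}\right)\right) = 6 \cdot 2 = 12$)
$l{\left(G,T \right)} = 2 + T - G$ ($l{\left(G,T \right)} = 2 - \left(G - T\right) = 2 + T - G$)
$u{\left(D \right)} = -50$ ($u{\left(D \right)} = -2 + 12 \left(-4\right) = -2 - 48 = -50$)
$- \frac{17802}{30146} + \frac{u{\left(l{\left(10,-11 \right)} \right)} - 362}{-19774} = - \frac{17802}{30146} + \frac{-50 - 362}{-19774} = \left(-17802\right) \frac{1}{30146} + \left(-50 - 362\right) \left(- \frac{1}{19774}\right) = - \frac{8901}{15073} - - \frac{206}{9887} = - \frac{8901}{15073} + \frac{206}{9887} = - \frac{84899149}{149026751}$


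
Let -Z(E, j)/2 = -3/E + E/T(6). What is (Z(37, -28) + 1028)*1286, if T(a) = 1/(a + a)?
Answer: 6669196/37 ≈ 1.8025e+5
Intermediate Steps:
T(a) = 1/(2*a)
Z(E, j) = -24*E + 6/E (Z(E, j) = -2*(-3/E + E/(((1/2)/6))) = -2*(-3/E + E/(((1/2)*(1/6)))) = -2*(-3/E + E/(1/12)) = -2*(-3/E + E*12) = -2*(-3/E + 12*E) = -24*E + 6/E)
(Z(37, -28) + 1028)*1286 = ((-24*37 + 6/37) + 1028)*1286 = ((-888 + 6*(1/37)) + 1028)*1286 = ((-888 + 6/37) + 1028)*1286 = (-32850/37 + 1028)*1286 = (5186/37)*1286 = 6669196/37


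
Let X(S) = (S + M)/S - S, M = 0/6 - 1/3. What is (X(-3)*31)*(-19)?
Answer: -21793/9 ≈ -2421.4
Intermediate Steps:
M = -⅓ (M = 0*(⅙) - 1*⅓ = 0 - ⅓ = -⅓ ≈ -0.33333)
X(S) = -S + (-⅓ + S)/S (X(S) = (S - ⅓)/S - S = (-⅓ + S)/S - S = -S + (-⅓ + S)/S)
(X(-3)*31)*(-19) = ((1 - 1*(-3) - ⅓/(-3))*31)*(-19) = ((1 + 3 - ⅓*(-⅓))*31)*(-19) = ((1 + 3 + ⅑)*31)*(-19) = ((37/9)*31)*(-19) = (1147/9)*(-19) = -21793/9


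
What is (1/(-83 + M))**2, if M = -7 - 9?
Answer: 1/9801 ≈ 0.00010203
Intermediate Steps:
M = -16
(1/(-83 + M))**2 = (1/(-83 - 16))**2 = (1/(-99))**2 = (-1/99)**2 = 1/9801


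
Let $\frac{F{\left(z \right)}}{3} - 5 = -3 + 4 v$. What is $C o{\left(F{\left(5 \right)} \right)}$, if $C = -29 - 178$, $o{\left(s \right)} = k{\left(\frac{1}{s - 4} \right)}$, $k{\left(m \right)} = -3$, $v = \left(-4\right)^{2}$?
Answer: $621$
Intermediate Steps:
$v = 16$
$F{\left(z \right)} = 198$ ($F{\left(z \right)} = 15 + 3 \left(-3 + 4 \cdot 16\right) = 15 + 3 \left(-3 + 64\right) = 15 + 3 \cdot 61 = 15 + 183 = 198$)
$o{\left(s \right)} = -3$
$C = -207$ ($C = -29 - 178 = -207$)
$C o{\left(F{\left(5 \right)} \right)} = \left(-207\right) \left(-3\right) = 621$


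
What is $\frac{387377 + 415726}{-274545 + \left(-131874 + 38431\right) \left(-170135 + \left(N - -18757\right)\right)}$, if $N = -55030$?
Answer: $\frac{803103}{19287108199} \approx 4.1639 \cdot 10^{-5}$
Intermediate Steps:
$\frac{387377 + 415726}{-274545 + \left(-131874 + 38431\right) \left(-170135 + \left(N - -18757\right)\right)} = \frac{387377 + 415726}{-274545 + \left(-131874 + 38431\right) \left(-170135 - 36273\right)} = \frac{803103}{-274545 - 93443 \left(-170135 + \left(-55030 + 18757\right)\right)} = \frac{803103}{-274545 - 93443 \left(-170135 - 36273\right)} = \frac{803103}{-274545 - -19287382744} = \frac{803103}{-274545 + 19287382744} = \frac{803103}{19287108199}$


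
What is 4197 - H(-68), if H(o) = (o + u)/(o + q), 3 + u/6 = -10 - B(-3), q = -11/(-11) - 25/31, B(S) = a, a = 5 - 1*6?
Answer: 4408877/1051 ≈ 4194.9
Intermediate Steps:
a = -1 (a = 5 - 6 = -1)
B(S) = -1
q = 6/31 (q = -11*(-1/11) - 25*1/31 = 1 - 25/31 = 6/31 ≈ 0.19355)
u = -72 (u = -18 + 6*(-10 - 1*(-1)) = -18 + 6*(-10 + 1) = -18 + 6*(-9) = -18 - 54 = -72)
H(o) = (-72 + o)/(6/31 + o) (H(o) = (o - 72)/(o + 6/31) = (-72 + o)/(6/31 + o))
4197 - H(-68) = 4197 - 31*(-72 - 68)/(6 + 31*(-68)) = 4197 - 31*(-140)/(6 - 2108) = 4197 - 31*(-140)/(-2102) = 4197 - 31*(-1)*(-140)/2102 = 4197 - 1*2170/1051 = 4197 - 2170/1051 = 4408877/1051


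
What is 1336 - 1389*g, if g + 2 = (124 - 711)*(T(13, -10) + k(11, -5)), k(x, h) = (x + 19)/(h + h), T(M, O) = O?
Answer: -10595345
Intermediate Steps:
k(x, h) = (19 + x)/(2*h) (k(x, h) = (19 + x)/((2*h)) = (19 + x)*(1/(2*h)) = (19 + x)/(2*h))
g = 7629 (g = -2 + (124 - 711)*(-10 + (1/2)*(19 + 11)/(-5)) = -2 - 587*(-10 + (1/2)*(-1/5)*30) = -2 - 587*(-10 - 3) = -2 - 587*(-13) = -2 + 7631 = 7629)
1336 - 1389*g = 1336 - 1389*7629 = 1336 - 10596681 = -10595345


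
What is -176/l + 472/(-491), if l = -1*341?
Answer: -6776/15221 ≈ -0.44517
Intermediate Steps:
l = -341
-176/l + 472/(-491) = -176/(-341) + 472/(-491) = -176*(-1/341) + 472*(-1/491) = 16/31 - 472/491 = -6776/15221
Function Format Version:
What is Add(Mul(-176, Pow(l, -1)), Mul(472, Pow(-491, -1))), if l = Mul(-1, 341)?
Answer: Rational(-6776, 15221) ≈ -0.44517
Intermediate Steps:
l = -341
Add(Mul(-176, Pow(l, -1)), Mul(472, Pow(-491, -1))) = Add(Mul(-176, Pow(-341, -1)), Mul(472, Pow(-491, -1))) = Add(Mul(-176, Rational(-1, 341)), Mul(472, Rational(-1, 491))) = Add(Rational(16, 31), Rational(-472, 491)) = Rational(-6776, 15221)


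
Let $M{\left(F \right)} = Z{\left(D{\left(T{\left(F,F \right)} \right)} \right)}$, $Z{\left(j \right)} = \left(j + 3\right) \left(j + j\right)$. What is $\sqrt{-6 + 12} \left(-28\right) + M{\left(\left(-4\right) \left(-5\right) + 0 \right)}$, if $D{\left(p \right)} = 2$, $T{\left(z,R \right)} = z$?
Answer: $20 - 28 \sqrt{6} \approx -48.586$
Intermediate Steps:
$Z{\left(j \right)} = 2 j \left(3 + j\right)$ ($Z{\left(j \right)} = \left(3 + j\right) 2 j = 2 j \left(3 + j\right)$)
$M{\left(F \right)} = 20$ ($M{\left(F \right)} = 2 \cdot 2 \left(3 + 2\right) = 2 \cdot 2 \cdot 5 = 20$)
$\sqrt{-6 + 12} \left(-28\right) + M{\left(\left(-4\right) \left(-5\right) + 0 \right)} = \sqrt{-6 + 12} \left(-28\right) + 20 = \sqrt{6} \left(-28\right) + 20 = - 28 \sqrt{6} + 20 = 20 - 28 \sqrt{6}$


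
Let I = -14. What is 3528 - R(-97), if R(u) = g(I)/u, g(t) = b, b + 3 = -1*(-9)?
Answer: 342222/97 ≈ 3528.1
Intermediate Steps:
b = 6 (b = -3 - 1*(-9) = -3 + 9 = 6)
g(t) = 6
R(u) = 6/u
3528 - R(-97) = 3528 - 6/(-97) = 3528 - 6*(-1)/97 = 3528 - 1*(-6/97) = 3528 + 6/97 = 342222/97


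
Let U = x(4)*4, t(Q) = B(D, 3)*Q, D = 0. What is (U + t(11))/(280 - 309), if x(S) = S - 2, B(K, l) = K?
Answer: -8/29 ≈ -0.27586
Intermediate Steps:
t(Q) = 0 (t(Q) = 0*Q = 0)
x(S) = -2 + S
U = 8 (U = (-2 + 4)*4 = 2*4 = 8)
(U + t(11))/(280 - 309) = (8 + 0)/(280 - 309) = 8/(-29) = 8*(-1/29) = -8/29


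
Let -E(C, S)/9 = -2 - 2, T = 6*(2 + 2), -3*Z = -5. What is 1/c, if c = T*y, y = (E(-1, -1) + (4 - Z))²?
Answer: 3/105800 ≈ 2.8355e-5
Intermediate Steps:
Z = 5/3 (Z = -⅓*(-5) = 5/3 ≈ 1.6667)
T = 24 (T = 6*4 = 24)
E(C, S) = 36 (E(C, S) = -9*(-2 - 2) = -9*(-4) = 36)
y = 13225/9 (y = (36 + (4 - 1*5/3))² = (36 + (4 - 5/3))² = (36 + 7/3)² = (115/3)² = 13225/9 ≈ 1469.4)
c = 105800/3 (c = 24*(13225/9) = 105800/3 ≈ 35267.)
1/c = 1/(105800/3) = 3/105800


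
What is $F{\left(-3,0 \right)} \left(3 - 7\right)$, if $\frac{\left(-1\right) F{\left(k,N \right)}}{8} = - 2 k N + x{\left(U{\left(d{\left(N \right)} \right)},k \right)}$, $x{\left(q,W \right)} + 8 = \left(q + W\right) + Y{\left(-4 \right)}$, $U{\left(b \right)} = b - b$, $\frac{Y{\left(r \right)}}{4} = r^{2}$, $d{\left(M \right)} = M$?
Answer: $1696$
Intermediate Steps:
$Y{\left(r \right)} = 4 r^{2}$
$U{\left(b \right)} = 0$
$x{\left(q,W \right)} = 56 + W + q$ ($x{\left(q,W \right)} = -8 + \left(\left(q + W\right) + 4 \left(-4\right)^{2}\right) = -8 + \left(\left(W + q\right) + 4 \cdot 16\right) = -8 + \left(\left(W + q\right) + 64\right) = -8 + \left(64 + W + q\right) = 56 + W + q$)
$F{\left(k,N \right)} = -448 - 8 k + 16 N k$ ($F{\left(k,N \right)} = - 8 \left(- 2 k N + \left(56 + k + 0\right)\right) = - 8 \left(- 2 N k + \left(56 + k\right)\right) = - 8 \left(56 + k - 2 N k\right) = -448 - 8 k + 16 N k$)
$F{\left(-3,0 \right)} \left(3 - 7\right) = \left(-448 - -24 + 16 \cdot 0 \left(-3\right)\right) \left(3 - 7\right) = \left(-448 + 24 + 0\right) \left(-4\right) = \left(-424\right) \left(-4\right) = 1696$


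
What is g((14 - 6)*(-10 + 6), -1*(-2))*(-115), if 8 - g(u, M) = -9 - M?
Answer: -2185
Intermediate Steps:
g(u, M) = 17 + M (g(u, M) = 8 - (-9 - M) = 8 + (9 + M) = 17 + M)
g((14 - 6)*(-10 + 6), -1*(-2))*(-115) = (17 - 1*(-2))*(-115) = (17 + 2)*(-115) = 19*(-115) = -2185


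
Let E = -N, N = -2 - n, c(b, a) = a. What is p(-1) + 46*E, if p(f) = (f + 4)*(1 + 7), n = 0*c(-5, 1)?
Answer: 116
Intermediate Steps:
n = 0 (n = 0*1 = 0)
p(f) = 32 + 8*f (p(f) = (4 + f)*8 = 32 + 8*f)
N = -2 (N = -2 - 1*0 = -2 + 0 = -2)
E = 2 (E = -1*(-2) = 2)
p(-1) + 46*E = (32 + 8*(-1)) + 46*2 = (32 - 8) + 92 = 24 + 92 = 116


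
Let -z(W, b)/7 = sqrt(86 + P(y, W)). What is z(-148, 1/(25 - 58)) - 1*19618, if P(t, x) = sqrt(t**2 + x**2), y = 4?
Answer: -19618 - 7*sqrt(86 + 4*sqrt(1370)) ≈ -19725.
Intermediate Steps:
z(W, b) = -7*sqrt(86 + sqrt(16 + W**2)) (z(W, b) = -7*sqrt(86 + sqrt(4**2 + W**2)) = -7*sqrt(86 + sqrt(16 + W**2)))
z(-148, 1/(25 - 58)) - 1*19618 = -7*sqrt(86 + sqrt(16 + (-148)**2)) - 1*19618 = -7*sqrt(86 + sqrt(16 + 21904)) - 19618 = -7*sqrt(86 + sqrt(21920)) - 19618 = -7*sqrt(86 + 4*sqrt(1370)) - 19618 = -19618 - 7*sqrt(86 + 4*sqrt(1370))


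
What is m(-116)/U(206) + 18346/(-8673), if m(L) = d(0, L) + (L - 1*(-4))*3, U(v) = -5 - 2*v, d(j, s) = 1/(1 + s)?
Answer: -181549679/138637905 ≈ -1.3095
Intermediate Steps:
m(L) = 12 + 1/(1 + L) + 3*L (m(L) = 1/(1 + L) + (L - 1*(-4))*3 = 1/(1 + L) + (L + 4)*3 = 1/(1 + L) + (4 + L)*3 = 1/(1 + L) + (12 + 3*L) = 12 + 1/(1 + L) + 3*L)
m(-116)/U(206) + 18346/(-8673) = ((1 + 3*(1 - 116)*(4 - 116))/(1 - 116))/(-5 - 2*206) + 18346/(-8673) = ((1 + 3*(-115)*(-112))/(-115))/(-5 - 412) + 18346*(-1/8673) = -(1 + 38640)/115/(-417) - 18346/8673 = -1/115*38641*(-1/417) - 18346/8673 = -38641/115*(-1/417) - 18346/8673 = 38641/47955 - 18346/8673 = -181549679/138637905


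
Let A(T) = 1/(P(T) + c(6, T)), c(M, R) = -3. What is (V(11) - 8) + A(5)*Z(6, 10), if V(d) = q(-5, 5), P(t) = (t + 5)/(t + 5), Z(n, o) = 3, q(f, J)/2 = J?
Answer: 1/2 ≈ 0.50000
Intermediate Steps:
q(f, J) = 2*J
P(t) = 1 (P(t) = (5 + t)/(5 + t) = 1)
V(d) = 10 (V(d) = 2*5 = 10)
A(T) = -1/2 (A(T) = 1/(1 - 3) = 1/(-2) = -1/2)
(V(11) - 8) + A(5)*Z(6, 10) = (10 - 8) - 1/2*3 = 2 - 3/2 = 1/2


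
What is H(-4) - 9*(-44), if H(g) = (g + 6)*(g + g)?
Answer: 380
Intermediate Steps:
H(g) = 2*g*(6 + g) (H(g) = (6 + g)*(2*g) = 2*g*(6 + g))
H(-4) - 9*(-44) = 2*(-4)*(6 - 4) - 9*(-44) = 2*(-4)*2 + 396 = -16 + 396 = 380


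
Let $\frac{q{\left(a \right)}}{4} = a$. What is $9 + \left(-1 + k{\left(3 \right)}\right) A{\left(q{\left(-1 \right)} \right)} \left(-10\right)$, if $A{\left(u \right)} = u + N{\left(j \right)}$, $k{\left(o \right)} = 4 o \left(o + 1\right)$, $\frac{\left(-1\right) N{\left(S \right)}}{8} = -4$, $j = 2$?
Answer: $-13151$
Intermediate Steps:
$N{\left(S \right)} = 32$ ($N{\left(S \right)} = \left(-8\right) \left(-4\right) = 32$)
$q{\left(a \right)} = 4 a$
$k{\left(o \right)} = 4 o \left(1 + o\right)$
$A{\left(u \right)} = 32 + u$ ($A{\left(u \right)} = u + 32 = 32 + u$)
$9 + \left(-1 + k{\left(3 \right)}\right) A{\left(q{\left(-1 \right)} \right)} \left(-10\right) = 9 + \left(-1 + 4 \cdot 3 \left(1 + 3\right)\right) \left(32 + 4 \left(-1\right)\right) \left(-10\right) = 9 + \left(-1 + 4 \cdot 3 \cdot 4\right) \left(32 - 4\right) \left(-10\right) = 9 + \left(-1 + 48\right) 28 \left(-10\right) = 9 + 47 \cdot 28 \left(-10\right) = 9 + 1316 \left(-10\right) = 9 - 13160 = -13151$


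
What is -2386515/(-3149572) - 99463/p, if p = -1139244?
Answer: 189505548406/224258187723 ≈ 0.84503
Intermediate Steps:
-2386515/(-3149572) - 99463/p = -2386515/(-3149572) - 99463/(-1139244) = -2386515*(-1/3149572) - 99463*(-1/1139244) = 2386515/3149572 + 99463/1139244 = 189505548406/224258187723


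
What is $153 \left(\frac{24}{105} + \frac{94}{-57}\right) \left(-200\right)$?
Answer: $\frac{5781360}{133} \approx 43469.0$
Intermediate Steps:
$153 \left(\frac{24}{105} + \frac{94}{-57}\right) \left(-200\right) = 153 \left(24 \cdot \frac{1}{105} + 94 \left(- \frac{1}{57}\right)\right) \left(-200\right) = 153 \left(\frac{8}{35} - \frac{94}{57}\right) \left(-200\right) = 153 \left(- \frac{2834}{1995}\right) \left(-200\right) = \left(- \frac{144534}{665}\right) \left(-200\right) = \frac{5781360}{133}$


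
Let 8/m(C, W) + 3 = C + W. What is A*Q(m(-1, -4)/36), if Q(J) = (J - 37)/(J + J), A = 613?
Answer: 817129/2 ≈ 4.0856e+5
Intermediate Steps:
m(C, W) = 8/(-3 + C + W) (m(C, W) = 8/(-3 + (C + W)) = 8/(-3 + C + W))
Q(J) = (-37 + J)/(2*J) (Q(J) = (-37 + J)/((2*J)) = (-37 + J)*(1/(2*J)) = (-37 + J)/(2*J))
A*Q(m(-1, -4)/36) = 613*((-37 + (8/(-3 - 1 - 4))/36)/(2*(((8/(-3 - 1 - 4))/36)))) = 613*((-37 + (8/(-8))*(1/36))/(2*(((8/(-8))*(1/36))))) = 613*((-37 + (8*(-⅛))*(1/36))/(2*(((8*(-⅛))*(1/36))))) = 613*((-37 - 1*1/36)/(2*((-1*1/36)))) = 613*((-37 - 1/36)/(2*(-1/36))) = 613*((½)*(-36)*(-1333/36)) = 613*(1333/2) = 817129/2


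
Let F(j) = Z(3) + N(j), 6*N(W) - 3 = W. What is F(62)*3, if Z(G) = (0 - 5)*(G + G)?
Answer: -115/2 ≈ -57.500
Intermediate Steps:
N(W) = 1/2 + W/6
Z(G) = -10*G
F(j) = -59/2 + j/6 (F(j) = -10*3 + (1/2 + j/6) = -30 + (1/2 + j/6) = -59/2 + j/6)
F(62)*3 = (-59/2 + (1/6)*62)*3 = (-59/2 + 31/3)*3 = -115/6*3 = -115/2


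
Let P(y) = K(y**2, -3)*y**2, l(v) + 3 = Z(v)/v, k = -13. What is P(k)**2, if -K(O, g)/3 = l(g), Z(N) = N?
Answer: 1028196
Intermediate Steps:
l(v) = -2 (l(v) = -3 + v/v = -3 + 1 = -2)
K(O, g) = 6 (K(O, g) = -3*(-2) = 6)
P(y) = 6*y**2
P(k)**2 = (6*(-13)**2)**2 = (6*169)**2 = 1014**2 = 1028196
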